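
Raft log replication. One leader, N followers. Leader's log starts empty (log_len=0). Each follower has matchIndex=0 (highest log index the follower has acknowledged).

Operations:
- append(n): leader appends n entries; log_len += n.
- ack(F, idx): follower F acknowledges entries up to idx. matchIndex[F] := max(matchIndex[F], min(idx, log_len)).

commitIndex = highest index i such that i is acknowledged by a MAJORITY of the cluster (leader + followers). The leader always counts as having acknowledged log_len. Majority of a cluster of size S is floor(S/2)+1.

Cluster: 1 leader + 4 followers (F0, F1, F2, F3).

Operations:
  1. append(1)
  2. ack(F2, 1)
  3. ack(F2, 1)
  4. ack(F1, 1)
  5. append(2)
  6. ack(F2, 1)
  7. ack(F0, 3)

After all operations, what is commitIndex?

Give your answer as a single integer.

Op 1: append 1 -> log_len=1
Op 2: F2 acks idx 1 -> match: F0=0 F1=0 F2=1 F3=0; commitIndex=0
Op 3: F2 acks idx 1 -> match: F0=0 F1=0 F2=1 F3=0; commitIndex=0
Op 4: F1 acks idx 1 -> match: F0=0 F1=1 F2=1 F3=0; commitIndex=1
Op 5: append 2 -> log_len=3
Op 6: F2 acks idx 1 -> match: F0=0 F1=1 F2=1 F3=0; commitIndex=1
Op 7: F0 acks idx 3 -> match: F0=3 F1=1 F2=1 F3=0; commitIndex=1

Answer: 1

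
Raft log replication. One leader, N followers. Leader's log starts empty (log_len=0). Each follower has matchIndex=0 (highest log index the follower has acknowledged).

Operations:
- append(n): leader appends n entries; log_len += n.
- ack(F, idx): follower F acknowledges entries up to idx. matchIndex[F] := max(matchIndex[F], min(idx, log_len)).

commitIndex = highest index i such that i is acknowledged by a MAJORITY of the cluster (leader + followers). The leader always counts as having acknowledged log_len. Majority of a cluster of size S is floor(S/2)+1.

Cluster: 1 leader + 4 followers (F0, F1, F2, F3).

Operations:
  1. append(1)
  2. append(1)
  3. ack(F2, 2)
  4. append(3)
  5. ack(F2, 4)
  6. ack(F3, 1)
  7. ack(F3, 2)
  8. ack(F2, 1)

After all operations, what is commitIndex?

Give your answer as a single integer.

Op 1: append 1 -> log_len=1
Op 2: append 1 -> log_len=2
Op 3: F2 acks idx 2 -> match: F0=0 F1=0 F2=2 F3=0; commitIndex=0
Op 4: append 3 -> log_len=5
Op 5: F2 acks idx 4 -> match: F0=0 F1=0 F2=4 F3=0; commitIndex=0
Op 6: F3 acks idx 1 -> match: F0=0 F1=0 F2=4 F3=1; commitIndex=1
Op 7: F3 acks idx 2 -> match: F0=0 F1=0 F2=4 F3=2; commitIndex=2
Op 8: F2 acks idx 1 -> match: F0=0 F1=0 F2=4 F3=2; commitIndex=2

Answer: 2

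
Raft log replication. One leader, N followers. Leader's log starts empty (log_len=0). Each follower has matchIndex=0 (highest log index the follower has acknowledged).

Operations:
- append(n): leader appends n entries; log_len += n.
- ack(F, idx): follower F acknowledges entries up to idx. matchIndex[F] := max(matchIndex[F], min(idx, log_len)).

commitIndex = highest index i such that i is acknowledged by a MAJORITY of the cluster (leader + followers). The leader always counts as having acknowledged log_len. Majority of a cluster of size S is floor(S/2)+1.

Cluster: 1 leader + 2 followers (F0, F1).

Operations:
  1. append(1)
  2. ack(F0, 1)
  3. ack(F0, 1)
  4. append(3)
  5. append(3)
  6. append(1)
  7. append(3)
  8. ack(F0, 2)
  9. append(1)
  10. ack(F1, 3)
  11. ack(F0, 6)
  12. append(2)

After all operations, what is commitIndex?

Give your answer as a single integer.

Answer: 6

Derivation:
Op 1: append 1 -> log_len=1
Op 2: F0 acks idx 1 -> match: F0=1 F1=0; commitIndex=1
Op 3: F0 acks idx 1 -> match: F0=1 F1=0; commitIndex=1
Op 4: append 3 -> log_len=4
Op 5: append 3 -> log_len=7
Op 6: append 1 -> log_len=8
Op 7: append 3 -> log_len=11
Op 8: F0 acks idx 2 -> match: F0=2 F1=0; commitIndex=2
Op 9: append 1 -> log_len=12
Op 10: F1 acks idx 3 -> match: F0=2 F1=3; commitIndex=3
Op 11: F0 acks idx 6 -> match: F0=6 F1=3; commitIndex=6
Op 12: append 2 -> log_len=14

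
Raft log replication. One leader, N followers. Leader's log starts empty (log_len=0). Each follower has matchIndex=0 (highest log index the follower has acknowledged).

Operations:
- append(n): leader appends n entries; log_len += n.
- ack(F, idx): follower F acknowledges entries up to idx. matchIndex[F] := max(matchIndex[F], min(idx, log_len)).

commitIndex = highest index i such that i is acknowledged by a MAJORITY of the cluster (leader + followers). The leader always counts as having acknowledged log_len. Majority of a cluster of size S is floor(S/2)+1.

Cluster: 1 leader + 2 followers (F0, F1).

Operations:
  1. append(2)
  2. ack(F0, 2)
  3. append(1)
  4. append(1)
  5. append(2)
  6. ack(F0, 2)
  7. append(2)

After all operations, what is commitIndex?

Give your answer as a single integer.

Answer: 2

Derivation:
Op 1: append 2 -> log_len=2
Op 2: F0 acks idx 2 -> match: F0=2 F1=0; commitIndex=2
Op 3: append 1 -> log_len=3
Op 4: append 1 -> log_len=4
Op 5: append 2 -> log_len=6
Op 6: F0 acks idx 2 -> match: F0=2 F1=0; commitIndex=2
Op 7: append 2 -> log_len=8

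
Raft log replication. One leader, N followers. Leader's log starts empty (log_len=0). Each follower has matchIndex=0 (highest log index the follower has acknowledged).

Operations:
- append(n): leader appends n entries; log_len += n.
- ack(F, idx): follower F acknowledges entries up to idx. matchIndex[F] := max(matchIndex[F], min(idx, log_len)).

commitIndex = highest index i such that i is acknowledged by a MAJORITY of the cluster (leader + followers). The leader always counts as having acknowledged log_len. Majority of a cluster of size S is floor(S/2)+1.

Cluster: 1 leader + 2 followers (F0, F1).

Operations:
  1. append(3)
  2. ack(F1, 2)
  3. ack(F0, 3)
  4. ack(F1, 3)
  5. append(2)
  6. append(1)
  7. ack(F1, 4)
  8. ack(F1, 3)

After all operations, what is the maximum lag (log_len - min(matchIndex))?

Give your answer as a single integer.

Answer: 3

Derivation:
Op 1: append 3 -> log_len=3
Op 2: F1 acks idx 2 -> match: F0=0 F1=2; commitIndex=2
Op 3: F0 acks idx 3 -> match: F0=3 F1=2; commitIndex=3
Op 4: F1 acks idx 3 -> match: F0=3 F1=3; commitIndex=3
Op 5: append 2 -> log_len=5
Op 6: append 1 -> log_len=6
Op 7: F1 acks idx 4 -> match: F0=3 F1=4; commitIndex=4
Op 8: F1 acks idx 3 -> match: F0=3 F1=4; commitIndex=4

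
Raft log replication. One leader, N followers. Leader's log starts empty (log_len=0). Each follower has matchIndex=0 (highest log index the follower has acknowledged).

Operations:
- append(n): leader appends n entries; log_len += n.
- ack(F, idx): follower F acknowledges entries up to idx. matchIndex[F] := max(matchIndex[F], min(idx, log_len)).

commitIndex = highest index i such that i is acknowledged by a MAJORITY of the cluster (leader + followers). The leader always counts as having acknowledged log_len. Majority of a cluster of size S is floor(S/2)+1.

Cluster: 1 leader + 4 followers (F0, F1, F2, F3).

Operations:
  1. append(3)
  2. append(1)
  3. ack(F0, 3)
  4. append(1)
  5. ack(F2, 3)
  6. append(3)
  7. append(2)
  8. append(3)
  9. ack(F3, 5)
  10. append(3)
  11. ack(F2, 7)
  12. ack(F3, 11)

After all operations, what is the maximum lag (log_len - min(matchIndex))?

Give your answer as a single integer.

Op 1: append 3 -> log_len=3
Op 2: append 1 -> log_len=4
Op 3: F0 acks idx 3 -> match: F0=3 F1=0 F2=0 F3=0; commitIndex=0
Op 4: append 1 -> log_len=5
Op 5: F2 acks idx 3 -> match: F0=3 F1=0 F2=3 F3=0; commitIndex=3
Op 6: append 3 -> log_len=8
Op 7: append 2 -> log_len=10
Op 8: append 3 -> log_len=13
Op 9: F3 acks idx 5 -> match: F0=3 F1=0 F2=3 F3=5; commitIndex=3
Op 10: append 3 -> log_len=16
Op 11: F2 acks idx 7 -> match: F0=3 F1=0 F2=7 F3=5; commitIndex=5
Op 12: F3 acks idx 11 -> match: F0=3 F1=0 F2=7 F3=11; commitIndex=7

Answer: 16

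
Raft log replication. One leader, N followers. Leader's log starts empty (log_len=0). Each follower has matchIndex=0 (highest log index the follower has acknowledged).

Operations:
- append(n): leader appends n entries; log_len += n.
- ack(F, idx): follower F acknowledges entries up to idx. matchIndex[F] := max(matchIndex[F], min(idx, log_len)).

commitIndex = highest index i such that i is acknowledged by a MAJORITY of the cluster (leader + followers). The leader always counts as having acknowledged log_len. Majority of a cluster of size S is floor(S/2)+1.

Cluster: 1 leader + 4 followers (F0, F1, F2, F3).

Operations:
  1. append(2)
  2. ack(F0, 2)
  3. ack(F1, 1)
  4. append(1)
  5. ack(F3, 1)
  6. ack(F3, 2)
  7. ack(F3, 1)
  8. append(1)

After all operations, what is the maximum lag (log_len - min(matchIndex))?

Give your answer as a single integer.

Answer: 4

Derivation:
Op 1: append 2 -> log_len=2
Op 2: F0 acks idx 2 -> match: F0=2 F1=0 F2=0 F3=0; commitIndex=0
Op 3: F1 acks idx 1 -> match: F0=2 F1=1 F2=0 F3=0; commitIndex=1
Op 4: append 1 -> log_len=3
Op 5: F3 acks idx 1 -> match: F0=2 F1=1 F2=0 F3=1; commitIndex=1
Op 6: F3 acks idx 2 -> match: F0=2 F1=1 F2=0 F3=2; commitIndex=2
Op 7: F3 acks idx 1 -> match: F0=2 F1=1 F2=0 F3=2; commitIndex=2
Op 8: append 1 -> log_len=4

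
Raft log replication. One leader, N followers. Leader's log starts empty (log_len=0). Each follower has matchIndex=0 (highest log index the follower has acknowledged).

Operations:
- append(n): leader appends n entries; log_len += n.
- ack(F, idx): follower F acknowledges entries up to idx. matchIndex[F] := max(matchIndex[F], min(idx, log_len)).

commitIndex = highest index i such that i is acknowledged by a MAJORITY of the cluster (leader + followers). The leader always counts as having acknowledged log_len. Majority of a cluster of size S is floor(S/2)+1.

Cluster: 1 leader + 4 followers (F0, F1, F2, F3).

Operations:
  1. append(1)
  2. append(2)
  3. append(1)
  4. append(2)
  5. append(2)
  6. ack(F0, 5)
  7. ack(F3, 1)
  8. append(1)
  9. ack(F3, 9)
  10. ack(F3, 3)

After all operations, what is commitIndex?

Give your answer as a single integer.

Op 1: append 1 -> log_len=1
Op 2: append 2 -> log_len=3
Op 3: append 1 -> log_len=4
Op 4: append 2 -> log_len=6
Op 5: append 2 -> log_len=8
Op 6: F0 acks idx 5 -> match: F0=5 F1=0 F2=0 F3=0; commitIndex=0
Op 7: F3 acks idx 1 -> match: F0=5 F1=0 F2=0 F3=1; commitIndex=1
Op 8: append 1 -> log_len=9
Op 9: F3 acks idx 9 -> match: F0=5 F1=0 F2=0 F3=9; commitIndex=5
Op 10: F3 acks idx 3 -> match: F0=5 F1=0 F2=0 F3=9; commitIndex=5

Answer: 5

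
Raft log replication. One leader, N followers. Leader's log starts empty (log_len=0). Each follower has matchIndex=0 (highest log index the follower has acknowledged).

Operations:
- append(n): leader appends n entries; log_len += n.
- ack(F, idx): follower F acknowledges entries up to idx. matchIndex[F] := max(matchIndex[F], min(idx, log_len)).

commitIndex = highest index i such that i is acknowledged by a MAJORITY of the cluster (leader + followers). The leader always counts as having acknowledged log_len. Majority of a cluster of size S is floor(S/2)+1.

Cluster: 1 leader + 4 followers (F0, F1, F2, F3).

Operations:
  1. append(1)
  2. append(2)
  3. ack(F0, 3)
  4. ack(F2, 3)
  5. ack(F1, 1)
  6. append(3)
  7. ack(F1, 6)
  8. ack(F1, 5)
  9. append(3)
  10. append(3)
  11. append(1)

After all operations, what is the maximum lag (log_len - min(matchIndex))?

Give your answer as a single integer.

Op 1: append 1 -> log_len=1
Op 2: append 2 -> log_len=3
Op 3: F0 acks idx 3 -> match: F0=3 F1=0 F2=0 F3=0; commitIndex=0
Op 4: F2 acks idx 3 -> match: F0=3 F1=0 F2=3 F3=0; commitIndex=3
Op 5: F1 acks idx 1 -> match: F0=3 F1=1 F2=3 F3=0; commitIndex=3
Op 6: append 3 -> log_len=6
Op 7: F1 acks idx 6 -> match: F0=3 F1=6 F2=3 F3=0; commitIndex=3
Op 8: F1 acks idx 5 -> match: F0=3 F1=6 F2=3 F3=0; commitIndex=3
Op 9: append 3 -> log_len=9
Op 10: append 3 -> log_len=12
Op 11: append 1 -> log_len=13

Answer: 13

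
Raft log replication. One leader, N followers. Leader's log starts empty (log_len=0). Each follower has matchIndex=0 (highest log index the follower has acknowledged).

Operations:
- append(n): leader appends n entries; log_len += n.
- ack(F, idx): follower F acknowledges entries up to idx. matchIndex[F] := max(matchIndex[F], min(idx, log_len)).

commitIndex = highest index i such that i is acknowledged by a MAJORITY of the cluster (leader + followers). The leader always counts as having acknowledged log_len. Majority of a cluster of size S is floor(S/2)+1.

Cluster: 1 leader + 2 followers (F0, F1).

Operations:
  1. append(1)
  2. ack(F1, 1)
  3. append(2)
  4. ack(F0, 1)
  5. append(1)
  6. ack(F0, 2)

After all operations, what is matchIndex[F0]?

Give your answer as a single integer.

Answer: 2

Derivation:
Op 1: append 1 -> log_len=1
Op 2: F1 acks idx 1 -> match: F0=0 F1=1; commitIndex=1
Op 3: append 2 -> log_len=3
Op 4: F0 acks idx 1 -> match: F0=1 F1=1; commitIndex=1
Op 5: append 1 -> log_len=4
Op 6: F0 acks idx 2 -> match: F0=2 F1=1; commitIndex=2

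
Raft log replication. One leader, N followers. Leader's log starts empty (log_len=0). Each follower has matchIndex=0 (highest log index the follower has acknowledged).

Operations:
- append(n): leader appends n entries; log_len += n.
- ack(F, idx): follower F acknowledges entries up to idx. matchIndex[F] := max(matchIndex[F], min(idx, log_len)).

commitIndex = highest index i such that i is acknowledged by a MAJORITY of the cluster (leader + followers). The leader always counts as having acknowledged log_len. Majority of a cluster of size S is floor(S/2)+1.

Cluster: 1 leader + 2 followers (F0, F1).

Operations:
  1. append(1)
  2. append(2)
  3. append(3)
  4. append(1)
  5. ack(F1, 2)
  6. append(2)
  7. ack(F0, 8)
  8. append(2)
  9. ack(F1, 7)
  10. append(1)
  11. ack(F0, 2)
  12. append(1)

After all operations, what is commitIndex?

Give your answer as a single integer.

Answer: 8

Derivation:
Op 1: append 1 -> log_len=1
Op 2: append 2 -> log_len=3
Op 3: append 3 -> log_len=6
Op 4: append 1 -> log_len=7
Op 5: F1 acks idx 2 -> match: F0=0 F1=2; commitIndex=2
Op 6: append 2 -> log_len=9
Op 7: F0 acks idx 8 -> match: F0=8 F1=2; commitIndex=8
Op 8: append 2 -> log_len=11
Op 9: F1 acks idx 7 -> match: F0=8 F1=7; commitIndex=8
Op 10: append 1 -> log_len=12
Op 11: F0 acks idx 2 -> match: F0=8 F1=7; commitIndex=8
Op 12: append 1 -> log_len=13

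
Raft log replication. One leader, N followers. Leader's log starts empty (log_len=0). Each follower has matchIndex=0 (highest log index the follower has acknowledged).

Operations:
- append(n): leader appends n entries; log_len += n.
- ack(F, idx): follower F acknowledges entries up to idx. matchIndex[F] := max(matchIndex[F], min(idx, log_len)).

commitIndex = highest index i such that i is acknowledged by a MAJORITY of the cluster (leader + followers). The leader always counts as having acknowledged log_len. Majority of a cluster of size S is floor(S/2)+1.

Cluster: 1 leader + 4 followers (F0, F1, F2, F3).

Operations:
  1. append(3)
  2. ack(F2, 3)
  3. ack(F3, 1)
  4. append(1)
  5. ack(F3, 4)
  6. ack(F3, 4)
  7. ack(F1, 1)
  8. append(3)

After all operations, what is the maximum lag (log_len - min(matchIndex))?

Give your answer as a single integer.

Answer: 7

Derivation:
Op 1: append 3 -> log_len=3
Op 2: F2 acks idx 3 -> match: F0=0 F1=0 F2=3 F3=0; commitIndex=0
Op 3: F3 acks idx 1 -> match: F0=0 F1=0 F2=3 F3=1; commitIndex=1
Op 4: append 1 -> log_len=4
Op 5: F3 acks idx 4 -> match: F0=0 F1=0 F2=3 F3=4; commitIndex=3
Op 6: F3 acks idx 4 -> match: F0=0 F1=0 F2=3 F3=4; commitIndex=3
Op 7: F1 acks idx 1 -> match: F0=0 F1=1 F2=3 F3=4; commitIndex=3
Op 8: append 3 -> log_len=7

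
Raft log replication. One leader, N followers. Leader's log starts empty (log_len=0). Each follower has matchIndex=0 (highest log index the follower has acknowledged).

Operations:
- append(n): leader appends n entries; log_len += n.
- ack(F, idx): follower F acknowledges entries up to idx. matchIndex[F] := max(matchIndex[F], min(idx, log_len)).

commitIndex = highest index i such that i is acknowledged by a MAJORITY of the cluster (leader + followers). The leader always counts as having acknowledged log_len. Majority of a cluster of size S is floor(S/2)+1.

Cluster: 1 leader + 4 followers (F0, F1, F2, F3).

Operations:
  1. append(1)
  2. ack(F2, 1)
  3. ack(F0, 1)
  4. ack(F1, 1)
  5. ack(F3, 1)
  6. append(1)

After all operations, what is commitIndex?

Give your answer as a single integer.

Op 1: append 1 -> log_len=1
Op 2: F2 acks idx 1 -> match: F0=0 F1=0 F2=1 F3=0; commitIndex=0
Op 3: F0 acks idx 1 -> match: F0=1 F1=0 F2=1 F3=0; commitIndex=1
Op 4: F1 acks idx 1 -> match: F0=1 F1=1 F2=1 F3=0; commitIndex=1
Op 5: F3 acks idx 1 -> match: F0=1 F1=1 F2=1 F3=1; commitIndex=1
Op 6: append 1 -> log_len=2

Answer: 1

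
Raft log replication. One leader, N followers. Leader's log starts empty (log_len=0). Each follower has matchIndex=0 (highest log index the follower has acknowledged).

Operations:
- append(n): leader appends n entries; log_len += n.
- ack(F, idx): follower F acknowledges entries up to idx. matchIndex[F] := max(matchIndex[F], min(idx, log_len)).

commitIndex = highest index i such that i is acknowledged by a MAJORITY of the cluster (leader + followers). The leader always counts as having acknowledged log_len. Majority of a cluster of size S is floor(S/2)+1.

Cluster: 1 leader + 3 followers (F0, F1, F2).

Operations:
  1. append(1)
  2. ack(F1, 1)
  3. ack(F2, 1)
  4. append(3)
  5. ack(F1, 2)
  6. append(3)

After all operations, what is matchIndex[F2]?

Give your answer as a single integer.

Op 1: append 1 -> log_len=1
Op 2: F1 acks idx 1 -> match: F0=0 F1=1 F2=0; commitIndex=0
Op 3: F2 acks idx 1 -> match: F0=0 F1=1 F2=1; commitIndex=1
Op 4: append 3 -> log_len=4
Op 5: F1 acks idx 2 -> match: F0=0 F1=2 F2=1; commitIndex=1
Op 6: append 3 -> log_len=7

Answer: 1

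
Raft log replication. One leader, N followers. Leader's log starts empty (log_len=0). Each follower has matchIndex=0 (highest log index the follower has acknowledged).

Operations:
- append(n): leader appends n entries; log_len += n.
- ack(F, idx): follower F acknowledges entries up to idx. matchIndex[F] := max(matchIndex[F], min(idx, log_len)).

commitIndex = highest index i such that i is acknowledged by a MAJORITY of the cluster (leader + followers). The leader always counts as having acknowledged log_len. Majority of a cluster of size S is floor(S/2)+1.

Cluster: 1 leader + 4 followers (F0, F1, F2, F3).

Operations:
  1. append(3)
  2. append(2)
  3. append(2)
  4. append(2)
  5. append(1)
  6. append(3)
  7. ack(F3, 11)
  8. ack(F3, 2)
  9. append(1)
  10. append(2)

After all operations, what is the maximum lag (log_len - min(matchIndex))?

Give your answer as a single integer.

Answer: 16

Derivation:
Op 1: append 3 -> log_len=3
Op 2: append 2 -> log_len=5
Op 3: append 2 -> log_len=7
Op 4: append 2 -> log_len=9
Op 5: append 1 -> log_len=10
Op 6: append 3 -> log_len=13
Op 7: F3 acks idx 11 -> match: F0=0 F1=0 F2=0 F3=11; commitIndex=0
Op 8: F3 acks idx 2 -> match: F0=0 F1=0 F2=0 F3=11; commitIndex=0
Op 9: append 1 -> log_len=14
Op 10: append 2 -> log_len=16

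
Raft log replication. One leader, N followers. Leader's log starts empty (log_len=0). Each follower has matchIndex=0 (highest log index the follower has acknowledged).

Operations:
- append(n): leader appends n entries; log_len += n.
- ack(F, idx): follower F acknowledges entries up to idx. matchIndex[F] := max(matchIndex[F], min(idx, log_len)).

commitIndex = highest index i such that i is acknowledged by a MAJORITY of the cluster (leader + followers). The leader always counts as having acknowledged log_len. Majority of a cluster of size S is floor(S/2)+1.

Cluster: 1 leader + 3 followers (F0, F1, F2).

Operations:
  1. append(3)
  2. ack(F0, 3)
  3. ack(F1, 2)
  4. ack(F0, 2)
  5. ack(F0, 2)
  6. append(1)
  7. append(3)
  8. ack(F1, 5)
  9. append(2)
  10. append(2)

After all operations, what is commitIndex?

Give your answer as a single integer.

Answer: 3

Derivation:
Op 1: append 3 -> log_len=3
Op 2: F0 acks idx 3 -> match: F0=3 F1=0 F2=0; commitIndex=0
Op 3: F1 acks idx 2 -> match: F0=3 F1=2 F2=0; commitIndex=2
Op 4: F0 acks idx 2 -> match: F0=3 F1=2 F2=0; commitIndex=2
Op 5: F0 acks idx 2 -> match: F0=3 F1=2 F2=0; commitIndex=2
Op 6: append 1 -> log_len=4
Op 7: append 3 -> log_len=7
Op 8: F1 acks idx 5 -> match: F0=3 F1=5 F2=0; commitIndex=3
Op 9: append 2 -> log_len=9
Op 10: append 2 -> log_len=11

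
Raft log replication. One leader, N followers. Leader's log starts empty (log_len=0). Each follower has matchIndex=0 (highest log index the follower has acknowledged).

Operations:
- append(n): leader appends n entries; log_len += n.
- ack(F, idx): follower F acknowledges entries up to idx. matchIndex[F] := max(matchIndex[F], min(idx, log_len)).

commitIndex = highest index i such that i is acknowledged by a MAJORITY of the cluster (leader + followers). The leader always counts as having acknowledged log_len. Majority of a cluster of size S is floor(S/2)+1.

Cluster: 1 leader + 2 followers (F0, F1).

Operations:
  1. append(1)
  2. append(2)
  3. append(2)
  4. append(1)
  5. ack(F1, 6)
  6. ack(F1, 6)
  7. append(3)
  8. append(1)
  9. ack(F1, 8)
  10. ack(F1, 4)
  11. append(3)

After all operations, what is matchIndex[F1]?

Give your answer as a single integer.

Answer: 8

Derivation:
Op 1: append 1 -> log_len=1
Op 2: append 2 -> log_len=3
Op 3: append 2 -> log_len=5
Op 4: append 1 -> log_len=6
Op 5: F1 acks idx 6 -> match: F0=0 F1=6; commitIndex=6
Op 6: F1 acks idx 6 -> match: F0=0 F1=6; commitIndex=6
Op 7: append 3 -> log_len=9
Op 8: append 1 -> log_len=10
Op 9: F1 acks idx 8 -> match: F0=0 F1=8; commitIndex=8
Op 10: F1 acks idx 4 -> match: F0=0 F1=8; commitIndex=8
Op 11: append 3 -> log_len=13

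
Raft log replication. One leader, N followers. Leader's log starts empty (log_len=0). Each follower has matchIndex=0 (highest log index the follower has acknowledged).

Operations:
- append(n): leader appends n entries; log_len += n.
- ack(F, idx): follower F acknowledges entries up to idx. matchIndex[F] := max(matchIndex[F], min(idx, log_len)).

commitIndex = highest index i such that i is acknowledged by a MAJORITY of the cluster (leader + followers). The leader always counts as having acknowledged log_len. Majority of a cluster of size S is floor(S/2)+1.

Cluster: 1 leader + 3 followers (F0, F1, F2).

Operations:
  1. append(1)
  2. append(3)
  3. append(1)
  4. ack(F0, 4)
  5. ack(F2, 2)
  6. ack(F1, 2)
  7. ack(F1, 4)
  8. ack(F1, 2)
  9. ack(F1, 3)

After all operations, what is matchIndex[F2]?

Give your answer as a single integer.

Op 1: append 1 -> log_len=1
Op 2: append 3 -> log_len=4
Op 3: append 1 -> log_len=5
Op 4: F0 acks idx 4 -> match: F0=4 F1=0 F2=0; commitIndex=0
Op 5: F2 acks idx 2 -> match: F0=4 F1=0 F2=2; commitIndex=2
Op 6: F1 acks idx 2 -> match: F0=4 F1=2 F2=2; commitIndex=2
Op 7: F1 acks idx 4 -> match: F0=4 F1=4 F2=2; commitIndex=4
Op 8: F1 acks idx 2 -> match: F0=4 F1=4 F2=2; commitIndex=4
Op 9: F1 acks idx 3 -> match: F0=4 F1=4 F2=2; commitIndex=4

Answer: 2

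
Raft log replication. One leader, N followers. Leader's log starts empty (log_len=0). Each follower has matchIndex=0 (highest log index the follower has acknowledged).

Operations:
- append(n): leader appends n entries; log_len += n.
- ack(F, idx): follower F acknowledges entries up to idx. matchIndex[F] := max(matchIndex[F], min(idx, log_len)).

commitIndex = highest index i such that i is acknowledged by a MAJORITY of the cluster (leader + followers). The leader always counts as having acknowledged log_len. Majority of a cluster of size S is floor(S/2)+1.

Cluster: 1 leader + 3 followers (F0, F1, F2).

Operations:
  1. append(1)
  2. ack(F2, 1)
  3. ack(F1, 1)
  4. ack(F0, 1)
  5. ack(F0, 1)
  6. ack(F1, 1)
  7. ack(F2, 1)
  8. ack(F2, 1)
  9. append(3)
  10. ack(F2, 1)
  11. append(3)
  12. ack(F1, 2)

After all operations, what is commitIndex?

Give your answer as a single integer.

Answer: 1

Derivation:
Op 1: append 1 -> log_len=1
Op 2: F2 acks idx 1 -> match: F0=0 F1=0 F2=1; commitIndex=0
Op 3: F1 acks idx 1 -> match: F0=0 F1=1 F2=1; commitIndex=1
Op 4: F0 acks idx 1 -> match: F0=1 F1=1 F2=1; commitIndex=1
Op 5: F0 acks idx 1 -> match: F0=1 F1=1 F2=1; commitIndex=1
Op 6: F1 acks idx 1 -> match: F0=1 F1=1 F2=1; commitIndex=1
Op 7: F2 acks idx 1 -> match: F0=1 F1=1 F2=1; commitIndex=1
Op 8: F2 acks idx 1 -> match: F0=1 F1=1 F2=1; commitIndex=1
Op 9: append 3 -> log_len=4
Op 10: F2 acks idx 1 -> match: F0=1 F1=1 F2=1; commitIndex=1
Op 11: append 3 -> log_len=7
Op 12: F1 acks idx 2 -> match: F0=1 F1=2 F2=1; commitIndex=1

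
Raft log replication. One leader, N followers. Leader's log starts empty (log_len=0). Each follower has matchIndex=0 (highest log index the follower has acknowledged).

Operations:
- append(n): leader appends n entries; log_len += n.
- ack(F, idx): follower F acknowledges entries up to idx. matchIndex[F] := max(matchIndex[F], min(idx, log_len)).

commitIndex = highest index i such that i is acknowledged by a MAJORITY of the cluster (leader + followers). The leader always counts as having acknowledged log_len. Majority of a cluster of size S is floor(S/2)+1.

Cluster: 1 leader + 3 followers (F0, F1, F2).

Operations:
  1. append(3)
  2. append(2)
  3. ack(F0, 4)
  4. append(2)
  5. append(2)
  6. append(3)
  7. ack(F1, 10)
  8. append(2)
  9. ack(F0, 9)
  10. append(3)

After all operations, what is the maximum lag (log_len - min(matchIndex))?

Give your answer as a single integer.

Op 1: append 3 -> log_len=3
Op 2: append 2 -> log_len=5
Op 3: F0 acks idx 4 -> match: F0=4 F1=0 F2=0; commitIndex=0
Op 4: append 2 -> log_len=7
Op 5: append 2 -> log_len=9
Op 6: append 3 -> log_len=12
Op 7: F1 acks idx 10 -> match: F0=4 F1=10 F2=0; commitIndex=4
Op 8: append 2 -> log_len=14
Op 9: F0 acks idx 9 -> match: F0=9 F1=10 F2=0; commitIndex=9
Op 10: append 3 -> log_len=17

Answer: 17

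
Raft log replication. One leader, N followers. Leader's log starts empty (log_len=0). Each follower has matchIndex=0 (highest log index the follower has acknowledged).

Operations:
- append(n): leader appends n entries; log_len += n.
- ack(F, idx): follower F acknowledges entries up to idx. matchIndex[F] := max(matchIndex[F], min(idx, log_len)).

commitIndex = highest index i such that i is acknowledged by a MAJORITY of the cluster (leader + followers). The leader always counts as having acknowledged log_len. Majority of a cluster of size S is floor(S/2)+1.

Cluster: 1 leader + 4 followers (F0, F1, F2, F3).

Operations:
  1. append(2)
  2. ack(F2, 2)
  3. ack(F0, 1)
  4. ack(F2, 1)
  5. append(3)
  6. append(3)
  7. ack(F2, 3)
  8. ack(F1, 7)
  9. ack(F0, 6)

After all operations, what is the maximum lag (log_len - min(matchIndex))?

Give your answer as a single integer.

Answer: 8

Derivation:
Op 1: append 2 -> log_len=2
Op 2: F2 acks idx 2 -> match: F0=0 F1=0 F2=2 F3=0; commitIndex=0
Op 3: F0 acks idx 1 -> match: F0=1 F1=0 F2=2 F3=0; commitIndex=1
Op 4: F2 acks idx 1 -> match: F0=1 F1=0 F2=2 F3=0; commitIndex=1
Op 5: append 3 -> log_len=5
Op 6: append 3 -> log_len=8
Op 7: F2 acks idx 3 -> match: F0=1 F1=0 F2=3 F3=0; commitIndex=1
Op 8: F1 acks idx 7 -> match: F0=1 F1=7 F2=3 F3=0; commitIndex=3
Op 9: F0 acks idx 6 -> match: F0=6 F1=7 F2=3 F3=0; commitIndex=6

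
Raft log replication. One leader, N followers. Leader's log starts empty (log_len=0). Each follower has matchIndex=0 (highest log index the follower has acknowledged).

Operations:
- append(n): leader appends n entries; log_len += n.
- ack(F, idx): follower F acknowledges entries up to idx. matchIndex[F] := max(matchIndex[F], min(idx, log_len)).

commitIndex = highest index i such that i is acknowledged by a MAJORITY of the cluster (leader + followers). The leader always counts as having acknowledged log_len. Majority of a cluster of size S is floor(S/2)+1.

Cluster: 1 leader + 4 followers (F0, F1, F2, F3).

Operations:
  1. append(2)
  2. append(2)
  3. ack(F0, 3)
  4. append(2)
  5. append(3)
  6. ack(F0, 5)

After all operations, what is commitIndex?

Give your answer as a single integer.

Op 1: append 2 -> log_len=2
Op 2: append 2 -> log_len=4
Op 3: F0 acks idx 3 -> match: F0=3 F1=0 F2=0 F3=0; commitIndex=0
Op 4: append 2 -> log_len=6
Op 5: append 3 -> log_len=9
Op 6: F0 acks idx 5 -> match: F0=5 F1=0 F2=0 F3=0; commitIndex=0

Answer: 0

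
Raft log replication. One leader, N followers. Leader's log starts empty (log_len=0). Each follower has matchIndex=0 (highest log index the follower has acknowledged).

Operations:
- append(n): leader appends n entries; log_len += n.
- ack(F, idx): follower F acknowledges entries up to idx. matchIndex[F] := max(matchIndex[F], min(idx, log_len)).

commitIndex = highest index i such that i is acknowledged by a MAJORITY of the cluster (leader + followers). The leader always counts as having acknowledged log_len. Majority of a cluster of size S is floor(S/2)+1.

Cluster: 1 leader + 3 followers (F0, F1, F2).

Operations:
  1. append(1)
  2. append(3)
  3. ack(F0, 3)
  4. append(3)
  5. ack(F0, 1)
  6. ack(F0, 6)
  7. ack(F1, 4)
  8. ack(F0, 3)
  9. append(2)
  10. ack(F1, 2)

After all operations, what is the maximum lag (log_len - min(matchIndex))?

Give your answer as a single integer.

Op 1: append 1 -> log_len=1
Op 2: append 3 -> log_len=4
Op 3: F0 acks idx 3 -> match: F0=3 F1=0 F2=0; commitIndex=0
Op 4: append 3 -> log_len=7
Op 5: F0 acks idx 1 -> match: F0=3 F1=0 F2=0; commitIndex=0
Op 6: F0 acks idx 6 -> match: F0=6 F1=0 F2=0; commitIndex=0
Op 7: F1 acks idx 4 -> match: F0=6 F1=4 F2=0; commitIndex=4
Op 8: F0 acks idx 3 -> match: F0=6 F1=4 F2=0; commitIndex=4
Op 9: append 2 -> log_len=9
Op 10: F1 acks idx 2 -> match: F0=6 F1=4 F2=0; commitIndex=4

Answer: 9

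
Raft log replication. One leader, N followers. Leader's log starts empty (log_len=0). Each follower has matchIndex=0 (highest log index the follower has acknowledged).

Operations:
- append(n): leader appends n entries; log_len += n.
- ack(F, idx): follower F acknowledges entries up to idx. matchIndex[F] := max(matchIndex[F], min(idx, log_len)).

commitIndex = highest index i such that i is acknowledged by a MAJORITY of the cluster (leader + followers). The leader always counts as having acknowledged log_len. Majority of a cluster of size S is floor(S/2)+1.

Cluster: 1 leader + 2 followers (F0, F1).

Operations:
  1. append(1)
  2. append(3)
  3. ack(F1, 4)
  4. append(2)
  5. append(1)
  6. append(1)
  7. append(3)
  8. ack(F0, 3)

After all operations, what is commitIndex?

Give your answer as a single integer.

Answer: 4

Derivation:
Op 1: append 1 -> log_len=1
Op 2: append 3 -> log_len=4
Op 3: F1 acks idx 4 -> match: F0=0 F1=4; commitIndex=4
Op 4: append 2 -> log_len=6
Op 5: append 1 -> log_len=7
Op 6: append 1 -> log_len=8
Op 7: append 3 -> log_len=11
Op 8: F0 acks idx 3 -> match: F0=3 F1=4; commitIndex=4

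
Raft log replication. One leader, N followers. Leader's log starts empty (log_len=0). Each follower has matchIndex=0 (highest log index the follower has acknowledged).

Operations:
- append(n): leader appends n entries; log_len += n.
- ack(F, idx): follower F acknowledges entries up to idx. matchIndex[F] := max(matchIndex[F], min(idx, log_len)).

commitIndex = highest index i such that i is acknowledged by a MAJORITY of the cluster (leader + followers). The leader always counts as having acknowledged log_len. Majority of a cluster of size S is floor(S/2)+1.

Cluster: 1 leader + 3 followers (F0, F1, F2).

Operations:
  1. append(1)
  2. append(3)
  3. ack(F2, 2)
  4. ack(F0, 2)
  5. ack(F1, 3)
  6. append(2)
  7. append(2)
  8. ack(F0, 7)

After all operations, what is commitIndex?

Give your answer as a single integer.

Answer: 3

Derivation:
Op 1: append 1 -> log_len=1
Op 2: append 3 -> log_len=4
Op 3: F2 acks idx 2 -> match: F0=0 F1=0 F2=2; commitIndex=0
Op 4: F0 acks idx 2 -> match: F0=2 F1=0 F2=2; commitIndex=2
Op 5: F1 acks idx 3 -> match: F0=2 F1=3 F2=2; commitIndex=2
Op 6: append 2 -> log_len=6
Op 7: append 2 -> log_len=8
Op 8: F0 acks idx 7 -> match: F0=7 F1=3 F2=2; commitIndex=3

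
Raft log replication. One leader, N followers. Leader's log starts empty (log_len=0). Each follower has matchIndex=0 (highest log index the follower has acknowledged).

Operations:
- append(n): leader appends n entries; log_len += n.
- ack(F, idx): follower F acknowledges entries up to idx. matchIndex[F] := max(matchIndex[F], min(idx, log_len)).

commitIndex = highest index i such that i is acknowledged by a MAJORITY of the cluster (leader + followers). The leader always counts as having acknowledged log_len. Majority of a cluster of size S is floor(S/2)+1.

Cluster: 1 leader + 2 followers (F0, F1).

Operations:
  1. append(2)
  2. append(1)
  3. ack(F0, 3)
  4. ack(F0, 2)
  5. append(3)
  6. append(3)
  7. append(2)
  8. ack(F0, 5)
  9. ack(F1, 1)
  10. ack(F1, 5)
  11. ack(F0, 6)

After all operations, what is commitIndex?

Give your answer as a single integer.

Answer: 6

Derivation:
Op 1: append 2 -> log_len=2
Op 2: append 1 -> log_len=3
Op 3: F0 acks idx 3 -> match: F0=3 F1=0; commitIndex=3
Op 4: F0 acks idx 2 -> match: F0=3 F1=0; commitIndex=3
Op 5: append 3 -> log_len=6
Op 6: append 3 -> log_len=9
Op 7: append 2 -> log_len=11
Op 8: F0 acks idx 5 -> match: F0=5 F1=0; commitIndex=5
Op 9: F1 acks idx 1 -> match: F0=5 F1=1; commitIndex=5
Op 10: F1 acks idx 5 -> match: F0=5 F1=5; commitIndex=5
Op 11: F0 acks idx 6 -> match: F0=6 F1=5; commitIndex=6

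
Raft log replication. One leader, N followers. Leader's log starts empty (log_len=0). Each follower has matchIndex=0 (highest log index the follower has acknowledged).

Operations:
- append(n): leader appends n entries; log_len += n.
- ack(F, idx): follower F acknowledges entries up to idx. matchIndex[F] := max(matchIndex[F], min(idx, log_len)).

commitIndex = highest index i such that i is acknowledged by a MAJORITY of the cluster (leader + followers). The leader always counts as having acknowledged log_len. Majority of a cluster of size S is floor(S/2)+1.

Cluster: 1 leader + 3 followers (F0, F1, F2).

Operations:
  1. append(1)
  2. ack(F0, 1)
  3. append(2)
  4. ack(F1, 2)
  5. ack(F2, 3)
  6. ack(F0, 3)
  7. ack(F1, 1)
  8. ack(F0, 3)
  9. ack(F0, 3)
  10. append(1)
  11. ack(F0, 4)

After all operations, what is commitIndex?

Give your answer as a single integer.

Op 1: append 1 -> log_len=1
Op 2: F0 acks idx 1 -> match: F0=1 F1=0 F2=0; commitIndex=0
Op 3: append 2 -> log_len=3
Op 4: F1 acks idx 2 -> match: F0=1 F1=2 F2=0; commitIndex=1
Op 5: F2 acks idx 3 -> match: F0=1 F1=2 F2=3; commitIndex=2
Op 6: F0 acks idx 3 -> match: F0=3 F1=2 F2=3; commitIndex=3
Op 7: F1 acks idx 1 -> match: F0=3 F1=2 F2=3; commitIndex=3
Op 8: F0 acks idx 3 -> match: F0=3 F1=2 F2=3; commitIndex=3
Op 9: F0 acks idx 3 -> match: F0=3 F1=2 F2=3; commitIndex=3
Op 10: append 1 -> log_len=4
Op 11: F0 acks idx 4 -> match: F0=4 F1=2 F2=3; commitIndex=3

Answer: 3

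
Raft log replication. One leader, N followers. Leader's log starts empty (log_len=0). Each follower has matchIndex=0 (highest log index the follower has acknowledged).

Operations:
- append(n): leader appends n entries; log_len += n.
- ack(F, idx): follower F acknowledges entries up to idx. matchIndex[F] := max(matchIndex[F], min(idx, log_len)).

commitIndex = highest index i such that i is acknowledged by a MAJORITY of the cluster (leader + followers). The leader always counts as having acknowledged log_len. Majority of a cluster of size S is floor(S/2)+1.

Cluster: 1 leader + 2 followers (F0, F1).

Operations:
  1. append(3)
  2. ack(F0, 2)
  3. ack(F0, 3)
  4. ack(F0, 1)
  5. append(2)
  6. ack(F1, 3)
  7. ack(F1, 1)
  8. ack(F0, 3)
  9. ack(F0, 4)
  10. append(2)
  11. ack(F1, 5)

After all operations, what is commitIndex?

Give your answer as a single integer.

Answer: 5

Derivation:
Op 1: append 3 -> log_len=3
Op 2: F0 acks idx 2 -> match: F0=2 F1=0; commitIndex=2
Op 3: F0 acks idx 3 -> match: F0=3 F1=0; commitIndex=3
Op 4: F0 acks idx 1 -> match: F0=3 F1=0; commitIndex=3
Op 5: append 2 -> log_len=5
Op 6: F1 acks idx 3 -> match: F0=3 F1=3; commitIndex=3
Op 7: F1 acks idx 1 -> match: F0=3 F1=3; commitIndex=3
Op 8: F0 acks idx 3 -> match: F0=3 F1=3; commitIndex=3
Op 9: F0 acks idx 4 -> match: F0=4 F1=3; commitIndex=4
Op 10: append 2 -> log_len=7
Op 11: F1 acks idx 5 -> match: F0=4 F1=5; commitIndex=5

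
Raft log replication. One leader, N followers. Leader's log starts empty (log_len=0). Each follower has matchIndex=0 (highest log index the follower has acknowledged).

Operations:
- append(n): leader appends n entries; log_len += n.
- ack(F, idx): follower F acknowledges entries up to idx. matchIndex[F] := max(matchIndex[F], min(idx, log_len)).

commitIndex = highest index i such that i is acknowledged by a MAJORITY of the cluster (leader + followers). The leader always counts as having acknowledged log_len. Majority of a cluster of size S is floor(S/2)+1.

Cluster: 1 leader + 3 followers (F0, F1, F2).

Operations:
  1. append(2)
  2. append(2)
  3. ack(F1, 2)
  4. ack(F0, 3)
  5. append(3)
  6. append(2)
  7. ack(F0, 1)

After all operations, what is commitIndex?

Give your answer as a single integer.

Answer: 2

Derivation:
Op 1: append 2 -> log_len=2
Op 2: append 2 -> log_len=4
Op 3: F1 acks idx 2 -> match: F0=0 F1=2 F2=0; commitIndex=0
Op 4: F0 acks idx 3 -> match: F0=3 F1=2 F2=0; commitIndex=2
Op 5: append 3 -> log_len=7
Op 6: append 2 -> log_len=9
Op 7: F0 acks idx 1 -> match: F0=3 F1=2 F2=0; commitIndex=2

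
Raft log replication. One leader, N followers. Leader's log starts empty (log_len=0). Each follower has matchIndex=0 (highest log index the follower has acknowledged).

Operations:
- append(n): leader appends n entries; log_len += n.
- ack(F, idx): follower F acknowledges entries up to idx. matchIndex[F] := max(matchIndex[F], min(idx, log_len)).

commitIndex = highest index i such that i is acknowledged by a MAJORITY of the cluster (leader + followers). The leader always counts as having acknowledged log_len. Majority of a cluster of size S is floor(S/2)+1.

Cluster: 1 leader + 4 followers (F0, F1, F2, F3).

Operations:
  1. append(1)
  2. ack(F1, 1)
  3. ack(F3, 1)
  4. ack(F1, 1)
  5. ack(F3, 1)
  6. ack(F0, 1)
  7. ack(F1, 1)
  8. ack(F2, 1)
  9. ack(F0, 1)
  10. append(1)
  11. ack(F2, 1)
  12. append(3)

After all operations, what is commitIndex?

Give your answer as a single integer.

Answer: 1

Derivation:
Op 1: append 1 -> log_len=1
Op 2: F1 acks idx 1 -> match: F0=0 F1=1 F2=0 F3=0; commitIndex=0
Op 3: F3 acks idx 1 -> match: F0=0 F1=1 F2=0 F3=1; commitIndex=1
Op 4: F1 acks idx 1 -> match: F0=0 F1=1 F2=0 F3=1; commitIndex=1
Op 5: F3 acks idx 1 -> match: F0=0 F1=1 F2=0 F3=1; commitIndex=1
Op 6: F0 acks idx 1 -> match: F0=1 F1=1 F2=0 F3=1; commitIndex=1
Op 7: F1 acks idx 1 -> match: F0=1 F1=1 F2=0 F3=1; commitIndex=1
Op 8: F2 acks idx 1 -> match: F0=1 F1=1 F2=1 F3=1; commitIndex=1
Op 9: F0 acks idx 1 -> match: F0=1 F1=1 F2=1 F3=1; commitIndex=1
Op 10: append 1 -> log_len=2
Op 11: F2 acks idx 1 -> match: F0=1 F1=1 F2=1 F3=1; commitIndex=1
Op 12: append 3 -> log_len=5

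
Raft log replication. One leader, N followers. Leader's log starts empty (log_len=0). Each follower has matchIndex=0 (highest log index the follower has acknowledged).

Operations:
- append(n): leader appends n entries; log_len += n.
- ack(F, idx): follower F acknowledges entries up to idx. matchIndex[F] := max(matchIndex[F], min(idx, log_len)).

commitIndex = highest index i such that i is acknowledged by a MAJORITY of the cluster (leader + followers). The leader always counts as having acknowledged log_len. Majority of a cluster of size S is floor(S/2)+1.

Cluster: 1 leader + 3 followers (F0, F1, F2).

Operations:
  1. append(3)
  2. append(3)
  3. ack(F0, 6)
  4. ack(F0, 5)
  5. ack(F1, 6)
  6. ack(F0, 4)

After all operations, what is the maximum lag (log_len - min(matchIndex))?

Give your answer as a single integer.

Op 1: append 3 -> log_len=3
Op 2: append 3 -> log_len=6
Op 3: F0 acks idx 6 -> match: F0=6 F1=0 F2=0; commitIndex=0
Op 4: F0 acks idx 5 -> match: F0=6 F1=0 F2=0; commitIndex=0
Op 5: F1 acks idx 6 -> match: F0=6 F1=6 F2=0; commitIndex=6
Op 6: F0 acks idx 4 -> match: F0=6 F1=6 F2=0; commitIndex=6

Answer: 6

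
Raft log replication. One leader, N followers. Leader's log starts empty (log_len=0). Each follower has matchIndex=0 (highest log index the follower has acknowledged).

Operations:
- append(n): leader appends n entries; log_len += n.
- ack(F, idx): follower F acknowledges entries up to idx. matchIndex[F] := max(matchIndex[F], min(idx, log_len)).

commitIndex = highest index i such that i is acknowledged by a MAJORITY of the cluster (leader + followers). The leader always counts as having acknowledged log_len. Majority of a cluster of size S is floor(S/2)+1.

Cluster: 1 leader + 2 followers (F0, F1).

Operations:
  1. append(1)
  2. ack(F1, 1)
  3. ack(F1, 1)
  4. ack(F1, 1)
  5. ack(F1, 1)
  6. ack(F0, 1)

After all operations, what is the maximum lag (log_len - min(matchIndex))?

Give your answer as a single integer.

Op 1: append 1 -> log_len=1
Op 2: F1 acks idx 1 -> match: F0=0 F1=1; commitIndex=1
Op 3: F1 acks idx 1 -> match: F0=0 F1=1; commitIndex=1
Op 4: F1 acks idx 1 -> match: F0=0 F1=1; commitIndex=1
Op 5: F1 acks idx 1 -> match: F0=0 F1=1; commitIndex=1
Op 6: F0 acks idx 1 -> match: F0=1 F1=1; commitIndex=1

Answer: 0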